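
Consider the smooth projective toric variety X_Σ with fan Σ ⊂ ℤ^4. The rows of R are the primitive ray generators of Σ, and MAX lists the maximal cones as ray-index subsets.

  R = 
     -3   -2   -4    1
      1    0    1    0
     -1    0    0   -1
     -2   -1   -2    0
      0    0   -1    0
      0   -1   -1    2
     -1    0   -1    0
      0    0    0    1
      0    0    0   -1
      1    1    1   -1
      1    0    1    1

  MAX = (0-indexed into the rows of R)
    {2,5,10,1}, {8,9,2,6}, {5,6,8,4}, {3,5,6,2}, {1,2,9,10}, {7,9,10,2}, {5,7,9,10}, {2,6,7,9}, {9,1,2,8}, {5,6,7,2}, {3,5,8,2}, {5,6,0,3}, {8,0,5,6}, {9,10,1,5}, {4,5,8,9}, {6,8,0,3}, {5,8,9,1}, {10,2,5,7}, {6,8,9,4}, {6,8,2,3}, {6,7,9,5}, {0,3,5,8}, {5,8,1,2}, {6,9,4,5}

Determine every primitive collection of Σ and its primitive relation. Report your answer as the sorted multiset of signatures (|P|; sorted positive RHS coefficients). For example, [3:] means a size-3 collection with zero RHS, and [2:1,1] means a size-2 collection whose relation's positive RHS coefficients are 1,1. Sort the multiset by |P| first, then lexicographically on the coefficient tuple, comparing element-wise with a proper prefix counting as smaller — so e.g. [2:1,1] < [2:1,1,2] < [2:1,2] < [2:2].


Σ has 24 primitive collections:

  {1,6}:  v_{1} + v_{6} = 0  ⇒ sig = [2:]
  {7,8}:  v_{7} + v_{8} = 0  ⇒ sig = [2:]
  {1,7}:  v_{1} + v_{7} = v_{10}  ⇒ sig = [2:1]
  {6,10}:  v_{6} + v_{10} = v_{7}  ⇒ sig = [2:1]
  {8,10}:  v_{8} + v_{10} = v_{1}  ⇒ sig = [2:1]
  {0,10}:  v_{0} + v_{10} = v_{3} + v_{5}  ⇒ sig = [2:1,1]
  {2,4}:  v_{2} + v_{4} = v_{6} + v_{8}  ⇒ sig = [2:1,1]
  {3,9}:  v_{3} + v_{9} = v_{6} + v_{8}  ⇒ sig = [2:1,1]
  {3,10}:  v_{3} + v_{10} = v_{2} + v_{5}  ⇒ sig = [2:1,1]
  {4,10}:  v_{4} + v_{10} = v_{5} + v_{9}  ⇒ sig = [2:1,1]
  {0,1}:  v_{0} + v_{1} = v_{3} + v_{5} + v_{8}  ⇒ sig = [2:1,1,1]
  {0,7}:  v_{0} + v_{7} = v_{3} + v_{5} + v_{6}  ⇒ sig = [2:1,1,1]
  {1,3}:  v_{1} + v_{3} = v_{2} + v_{5} + v_{8}  ⇒ sig = [2:1,1,1]
  {1,4}:  v_{1} + v_{4} = v_{5} + v_{8} + v_{9}  ⇒ sig = [2:1,1,1]
  {3,7}:  v_{3} + v_{7} = v_{2} + v_{5} + v_{6}  ⇒ sig = [2:1,1,1]
  {4,7}:  v_{4} + v_{7} = v_{5} + v_{6} + v_{9}  ⇒ sig = [2:1,1,1]
  {0,9}:  v_{0} + v_{9} = v_{5} + 2·v_{6} + 2·v_{8}  ⇒ sig = [2:1,2,2]
  {3,4}:  v_{3} + v_{4} = v_{5} + 2·v_{6} + 2·v_{8}  ⇒ sig = [2:1,2,2]
  {0,2}:  v_{0} + v_{2} = 2·v_{3}  ⇒ sig = [2:2]
  {0,4}:  v_{0} + v_{4} = 2·v_{5} + 3·v_{6} + 3·v_{8}  ⇒ sig = [2:2,3,3]
  {2,5,9}:  v_{2} + v_{5} + v_{9} = 0  ⇒ sig = [3:]
  {2,5,6,8}:  v_{2} + v_{5} + v_{6} + v_{8} = v_{3}  ⇒ sig = [4:1]
  {3,5,6,8}:  v_{3} + v_{5} + v_{6} + v_{8} = v_{0}  ⇒ sig = [4:1]
  {5,6,8,9}:  v_{5} + v_{6} + v_{8} + v_{9} = v_{4}  ⇒ sig = [4:1]

Sorted signature multiset PRS(X):
[[2:], [2:], [2:1], [2:1], [2:1], [2:1,1], [2:1,1], [2:1,1], [2:1,1], [2:1,1], [2:1,1,1], [2:1,1,1], [2:1,1,1], [2:1,1,1], [2:1,1,1], [2:1,1,1], [2:1,2,2], [2:1,2,2], [2:2], [2:2,3,3], [3:], [4:1], [4:1], [4:1]]


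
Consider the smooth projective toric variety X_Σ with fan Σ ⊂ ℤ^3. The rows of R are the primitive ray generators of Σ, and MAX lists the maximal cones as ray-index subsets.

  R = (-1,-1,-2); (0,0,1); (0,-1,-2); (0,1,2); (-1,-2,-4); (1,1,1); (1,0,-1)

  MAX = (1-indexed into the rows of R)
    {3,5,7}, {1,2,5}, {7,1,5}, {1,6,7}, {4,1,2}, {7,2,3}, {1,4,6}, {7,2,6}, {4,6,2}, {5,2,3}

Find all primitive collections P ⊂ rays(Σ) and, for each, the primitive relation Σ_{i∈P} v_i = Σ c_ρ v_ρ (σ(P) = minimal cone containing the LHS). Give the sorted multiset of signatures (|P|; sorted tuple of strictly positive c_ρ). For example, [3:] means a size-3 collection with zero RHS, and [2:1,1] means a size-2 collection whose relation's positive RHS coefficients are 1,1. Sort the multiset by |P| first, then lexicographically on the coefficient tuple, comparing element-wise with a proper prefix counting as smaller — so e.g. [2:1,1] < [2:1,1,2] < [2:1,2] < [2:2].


Δ(Σ) — 7 vertices, 9 min non-faces:

  P={3,4}:  v_{3} + v_{4} = 0  →  sig = [2:]
  P={1,3}:  v_{1} + v_{3} = v_{5}  →  sig = [2:1]
  P={3,6}:  v_{3} + v_{6} = v_{7}  →  sig = [2:1]
  P={4,5}:  v_{4} + v_{5} = v_{1}  →  sig = [2:1]
  P={4,7}:  v_{4} + v_{7} = v_{6}  →  sig = [2:1]
  P={5,6}:  v_{5} + v_{6} = v_{1} + v_{7}  →  sig = [2:1,1]
  P={1,2,6}:  v_{1} + v_{2} + v_{6} = 0  →  sig = [3:]
  P={1,2,7}:  v_{1} + v_{2} + v_{7} = v_{3}  →  sig = [3:1]
  P={2,5,7}:  v_{2} + v_{5} + v_{7} = 2·v_{3}  →  sig = [3:2]

Sorted signature multiset PRS(X):
[[2:], [2:1], [2:1], [2:1], [2:1], [2:1,1], [3:], [3:1], [3:2]]


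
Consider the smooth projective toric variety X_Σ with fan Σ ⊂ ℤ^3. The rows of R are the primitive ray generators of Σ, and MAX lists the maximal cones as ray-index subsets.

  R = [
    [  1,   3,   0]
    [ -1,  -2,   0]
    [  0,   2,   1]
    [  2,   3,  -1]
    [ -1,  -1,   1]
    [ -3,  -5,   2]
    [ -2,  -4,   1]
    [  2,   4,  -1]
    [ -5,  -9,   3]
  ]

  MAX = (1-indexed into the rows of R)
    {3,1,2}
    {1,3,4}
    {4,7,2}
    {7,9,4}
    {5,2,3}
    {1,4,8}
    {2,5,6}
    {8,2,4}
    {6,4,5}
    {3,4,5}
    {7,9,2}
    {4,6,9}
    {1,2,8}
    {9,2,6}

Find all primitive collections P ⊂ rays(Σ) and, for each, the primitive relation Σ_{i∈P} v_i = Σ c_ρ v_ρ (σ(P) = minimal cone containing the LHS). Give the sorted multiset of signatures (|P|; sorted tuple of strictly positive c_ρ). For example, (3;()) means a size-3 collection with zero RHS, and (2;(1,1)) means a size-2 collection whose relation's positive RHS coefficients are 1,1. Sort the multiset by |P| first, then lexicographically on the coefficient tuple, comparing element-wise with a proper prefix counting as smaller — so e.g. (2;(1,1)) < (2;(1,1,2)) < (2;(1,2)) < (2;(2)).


The 20 primitive collections of Σ (r=9, n=3):

  P={7,8}:  v_{7} + v_{8} = 0  →  sig = (2;())
  P={1,5}:  v_{1} + v_{5} = v_{3}  →  sig = (2;(1))
  P={1,7}:  v_{1} + v_{7} = v_{5}  →  sig = (2;(1))
  P={5,7}:  v_{5} + v_{7} = v_{6}  →  sig = (2;(1))
  P={5,8}:  v_{5} + v_{8} = v_{1}  →  sig = (2;(1))
  P={6,7}:  v_{6} + v_{7} = v_{9}  →  sig = (2;(1))
  P={6,8}:  v_{6} + v_{8} = v_{5}  →  sig = (2;(1))
  P={8,9}:  v_{8} + v_{9} = v_{6}  →  sig = (2;(1))
  P={1,9}:  v_{1} + v_{9} = v_{5} + v_{6}  →  sig = (2;(1,1))
  P={3,9}:  v_{3} + v_{9} = 2·v_{5} + v_{6}  →  sig = (2;(1,2))
  P={1,6}:  v_{1} + v_{6} = 2·v_{5}  →  sig = (2;(2))
  P={3,7}:  v_{3} + v_{7} = 2·v_{5}  →  sig = (2;(2))
  P={3,8}:  v_{3} + v_{8} = 2·v_{1}  →  sig = (2;(2))
  P={5,9}:  v_{5} + v_{9} = 2·v_{6}  →  sig = (2;(2))
  P={3,6}:  v_{3} + v_{6} = 3·v_{5}  →  sig = (2;(3))
  P={2,4,5}:  v_{2} + v_{4} + v_{5} = 0  →  sig = (3;())
  P={1,2,4}:  v_{1} + v_{2} + v_{4} = v_{8}  →  sig = (3;(1))
  P={2,3,4}:  v_{2} + v_{3} + v_{4} = v_{1}  →  sig = (3;(1))
  P={2,4,6}:  v_{2} + v_{4} + v_{6} = v_{7}  →  sig = (3;(1))
  P={2,4,9}:  v_{2} + v_{4} + v_{9} = 2·v_{7}  →  sig = (3;(2))

so the primitive-relation signature multiset is
    |P|=2: 15 collections, coeffs (), (1), (1), (1), (1), (1), (1), (1), (1,1), (1,2), (2), (2), (2), (2), (3)
    |P|=3: 5 collections, coeffs (), (1), (1), (1), (2)


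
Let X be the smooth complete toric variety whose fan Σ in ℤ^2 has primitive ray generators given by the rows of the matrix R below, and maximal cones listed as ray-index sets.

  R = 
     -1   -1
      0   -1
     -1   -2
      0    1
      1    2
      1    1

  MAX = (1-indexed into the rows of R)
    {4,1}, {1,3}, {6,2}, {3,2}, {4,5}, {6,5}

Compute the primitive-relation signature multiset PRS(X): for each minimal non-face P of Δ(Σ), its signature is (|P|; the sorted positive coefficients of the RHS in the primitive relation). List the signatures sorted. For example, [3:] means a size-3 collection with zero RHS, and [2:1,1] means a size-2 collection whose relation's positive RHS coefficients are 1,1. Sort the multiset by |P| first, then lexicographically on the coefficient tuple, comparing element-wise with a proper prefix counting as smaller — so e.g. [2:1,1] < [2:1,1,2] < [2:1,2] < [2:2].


9 minimal non-faces of Δ(Σ) (on 6 rays):

  P={1,6}:  v_{1} + v_{6} = 0 ; sig = [2:]
  P={2,4}:  v_{2} + v_{4} = 0 ; sig = [2:]
  P={3,5}:  v_{3} + v_{5} = 0 ; sig = [2:]
  P={1,2}:  v_{1} + v_{2} = v_{3} ; sig = [2:1]
  P={1,5}:  v_{1} + v_{5} = v_{4} ; sig = [2:1]
  P={2,5}:  v_{2} + v_{5} = v_{6} ; sig = [2:1]
  P={3,4}:  v_{3} + v_{4} = v_{1} ; sig = [2:1]
  P={3,6}:  v_{3} + v_{6} = v_{2} ; sig = [2:1]
  P={4,6}:  v_{4} + v_{6} = v_{5} ; sig = [2:1]

Hence PRS(X_Σ) =
[[2:], [2:], [2:], [2:1], [2:1], [2:1], [2:1], [2:1], [2:1]]


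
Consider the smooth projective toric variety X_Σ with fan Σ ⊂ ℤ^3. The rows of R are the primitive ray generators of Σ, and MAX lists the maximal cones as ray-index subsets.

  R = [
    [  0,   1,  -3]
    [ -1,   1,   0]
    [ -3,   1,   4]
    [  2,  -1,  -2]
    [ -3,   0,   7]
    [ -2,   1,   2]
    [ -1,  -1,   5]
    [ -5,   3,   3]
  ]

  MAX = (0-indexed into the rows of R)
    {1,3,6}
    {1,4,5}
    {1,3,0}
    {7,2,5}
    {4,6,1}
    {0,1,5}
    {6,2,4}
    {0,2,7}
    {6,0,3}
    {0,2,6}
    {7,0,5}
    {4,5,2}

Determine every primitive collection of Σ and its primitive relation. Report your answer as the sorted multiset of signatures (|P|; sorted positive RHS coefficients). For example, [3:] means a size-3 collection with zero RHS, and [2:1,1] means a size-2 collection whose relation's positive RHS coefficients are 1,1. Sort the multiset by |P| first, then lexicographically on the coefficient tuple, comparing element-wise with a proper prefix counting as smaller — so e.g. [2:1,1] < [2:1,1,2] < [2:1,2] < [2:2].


The 12 primitive collections of Σ (r=8, n=3):

  P={3,5}:  v_{3} + v_{5} = 0  →  sig = [2:]
  P={0,4}:  v_{0} + v_{4} = v_{2}  →  sig = [2:1]
  P={3,4}:  v_{3} + v_{4} = v_{6}  →  sig = [2:1]
  P={5,6}:  v_{5} + v_{6} = v_{4}  →  sig = [2:1]
  P={2,3}:  v_{2} + v_{3} = v_{0} + v_{6}  →  sig = [2:1,1]
  P={3,7}:  v_{3} + v_{7} = v_{0} + v_{2}  →  sig = [2:1,1]
  P={4,7}:  v_{4} + v_{7} = 2·v_{2} + v_{5}  →  sig = [2:1,2]
  P={1,7}:  v_{1} + v_{7} = v_{0} + 3·v_{5}  →  sig = [2:1,3]
  P={1,2}:  v_{1} + v_{2} = 2·v_{5}  →  sig = [2:2]
  P={6,7}:  v_{6} + v_{7} = 2·v_{2}  →  sig = [2:2]
  P={0,1,6}:  v_{0} + v_{1} + v_{6} = v_{5}  →  sig = [3:1]
  P={0,2,5}:  v_{0} + v_{2} + v_{5} = v_{7}  →  sig = [3:1]

Hence PRS(X_Σ) =
{ [2:],  [2:1] ×3,  [2:1,1] ×2,  [2:1,2],  [2:1,3],  [2:2] ×2,  [3:1] ×2 }


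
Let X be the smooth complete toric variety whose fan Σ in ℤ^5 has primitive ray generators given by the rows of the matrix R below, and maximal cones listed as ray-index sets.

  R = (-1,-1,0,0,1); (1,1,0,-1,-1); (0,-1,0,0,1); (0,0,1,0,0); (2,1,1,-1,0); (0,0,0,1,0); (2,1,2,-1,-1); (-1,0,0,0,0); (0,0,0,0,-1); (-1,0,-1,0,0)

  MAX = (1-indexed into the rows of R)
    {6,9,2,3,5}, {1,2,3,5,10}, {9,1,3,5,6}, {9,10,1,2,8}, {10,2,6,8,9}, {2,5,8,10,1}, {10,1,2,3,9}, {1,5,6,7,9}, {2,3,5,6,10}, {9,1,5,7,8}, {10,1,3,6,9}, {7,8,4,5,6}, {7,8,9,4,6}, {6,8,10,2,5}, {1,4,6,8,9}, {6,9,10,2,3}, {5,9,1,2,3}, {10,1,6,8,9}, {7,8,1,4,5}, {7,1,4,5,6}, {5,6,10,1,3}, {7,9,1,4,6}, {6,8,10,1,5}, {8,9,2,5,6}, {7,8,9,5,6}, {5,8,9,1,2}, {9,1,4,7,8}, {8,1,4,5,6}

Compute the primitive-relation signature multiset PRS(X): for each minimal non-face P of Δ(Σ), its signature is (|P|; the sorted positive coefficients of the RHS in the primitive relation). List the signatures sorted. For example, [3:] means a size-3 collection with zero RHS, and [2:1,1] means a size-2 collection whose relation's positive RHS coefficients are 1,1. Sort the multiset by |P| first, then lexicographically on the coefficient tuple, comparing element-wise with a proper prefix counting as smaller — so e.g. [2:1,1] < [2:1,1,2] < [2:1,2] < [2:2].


Primitive collections (12):

  P = {3,8}:  v_{3} + v_{8} = v_{1} ; sig = [2:1]
  P = {4,10}:  v_{4} + v_{10} = v_{8} ; sig = [2:1]
  P = {2,4}:  v_{2} + v_{4} = v_{5} + v_{8} + v_{9} ; sig = [2:1,1,1]
  P = {7,10}:  v_{7} + v_{10} = v_{5} + v_{8} + v_{9} ; sig = [2:1,1,1]
  P = {3,4}:  v_{3} + v_{4} = 2·v_{1} + v_{5} + v_{6} + v_{9} ; sig = [2:1,1,1,2]
  P = {2,7}:  v_{2} + v_{7} = 2·v_{5} + v_{8} + 2·v_{9} ; sig = [2:1,2,2]
  P = {3,7}:  v_{3} + v_{7} = 2·v_{1} + 2·v_{5} + v_{6} + 2·v_{9} ; sig = [2:1,2,2,2]
  P = {1,2,6}:  v_{1} + v_{2} + v_{6} = 0 ; sig = [3:]
  P = {4,5,9}:  v_{4} + v_{5} + v_{9} = v_{7} ; sig = [3:1]
  P = {5,9,10}:  v_{5} + v_{9} + v_{10} = v_{2} ; sig = [3:1]
  P = {1,6,7,8}:  v_{1} + v_{6} + v_{7} + v_{8} = 2·v_{4} ; sig = [4:2]
  P = {1,5,6,8,9}:  v_{1} + v_{5} + v_{6} + v_{8} + v_{9} = v_{4} ; sig = [5:1]

Sorted signature multiset PRS(X):
    [2:1]
    [2:1]
    [2:1,1,1]
    [2:1,1,1]
    [2:1,1,1,2]
    [2:1,2,2]
    [2:1,2,2,2]
    [3:]
    [3:1]
    [3:1]
    [4:2]
    [5:1]


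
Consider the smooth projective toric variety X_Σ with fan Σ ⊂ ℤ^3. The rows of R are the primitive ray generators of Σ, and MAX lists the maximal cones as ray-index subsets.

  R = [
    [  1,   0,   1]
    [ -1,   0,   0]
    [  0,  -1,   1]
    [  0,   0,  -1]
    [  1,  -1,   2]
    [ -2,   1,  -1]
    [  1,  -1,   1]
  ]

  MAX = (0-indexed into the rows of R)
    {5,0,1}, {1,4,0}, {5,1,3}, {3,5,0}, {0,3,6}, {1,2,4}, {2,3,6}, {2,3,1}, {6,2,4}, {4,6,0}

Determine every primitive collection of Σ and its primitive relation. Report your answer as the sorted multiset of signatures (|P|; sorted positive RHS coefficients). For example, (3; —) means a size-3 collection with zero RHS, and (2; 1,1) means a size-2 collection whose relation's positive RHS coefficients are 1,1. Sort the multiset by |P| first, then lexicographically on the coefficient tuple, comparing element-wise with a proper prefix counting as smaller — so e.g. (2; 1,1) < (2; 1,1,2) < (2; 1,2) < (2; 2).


Minimal non-faces — 7 found among 7 rays, 10 max cones:

  P={0,2}:  v_{0} + v_{2} = v_{4}  ⇒ sig = (2; 1)
  P={1,6}:  v_{1} + v_{6} = v_{2}  ⇒ sig = (2; 1)
  P={3,4}:  v_{3} + v_{4} = v_{6}  ⇒ sig = (2; 1)
  P={5,6}:  v_{5} + v_{6} = v_{1}  ⇒ sig = (2; 1)
  P={4,5}:  v_{4} + v_{5} = v_{0} + 2·v_{1}  ⇒ sig = (2; 1,2)
  P={2,5}:  v_{2} + v_{5} = 2·v_{1}  ⇒ sig = (2; 2)
  P={0,1,3}:  v_{0} + v_{1} + v_{3} = 0  ⇒ sig = (3; —)

Sorted signature multiset PRS(X):
{ (2; 1) ×4,  (2; 1,2),  (2; 2),  (3; —) }


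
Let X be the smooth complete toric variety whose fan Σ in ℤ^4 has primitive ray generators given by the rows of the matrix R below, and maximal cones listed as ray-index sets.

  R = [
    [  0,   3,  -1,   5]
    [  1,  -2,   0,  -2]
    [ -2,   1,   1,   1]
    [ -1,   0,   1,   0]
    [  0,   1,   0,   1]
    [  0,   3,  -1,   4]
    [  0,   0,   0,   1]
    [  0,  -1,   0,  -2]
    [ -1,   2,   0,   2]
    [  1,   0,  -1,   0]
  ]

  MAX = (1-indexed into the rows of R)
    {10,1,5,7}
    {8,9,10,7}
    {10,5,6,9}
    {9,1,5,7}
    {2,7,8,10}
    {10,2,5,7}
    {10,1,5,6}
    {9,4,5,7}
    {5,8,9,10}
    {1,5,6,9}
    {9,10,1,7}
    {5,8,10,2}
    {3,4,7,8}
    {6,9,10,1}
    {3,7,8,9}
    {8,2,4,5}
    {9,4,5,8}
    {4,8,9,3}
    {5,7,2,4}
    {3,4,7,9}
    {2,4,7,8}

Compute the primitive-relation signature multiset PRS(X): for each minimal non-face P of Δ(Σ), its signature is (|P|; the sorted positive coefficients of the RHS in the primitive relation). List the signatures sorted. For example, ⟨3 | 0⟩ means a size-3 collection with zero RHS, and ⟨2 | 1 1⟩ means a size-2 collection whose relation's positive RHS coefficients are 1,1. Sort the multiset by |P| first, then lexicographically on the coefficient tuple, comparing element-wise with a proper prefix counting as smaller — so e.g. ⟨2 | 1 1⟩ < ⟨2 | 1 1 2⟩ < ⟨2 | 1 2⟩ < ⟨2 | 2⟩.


Σ has 18 primitive collections:

  • {2,9}:  v_{2} + v_{9} = 0 — sig = ⟨2 | 0⟩
  • {4,10}:  v_{4} + v_{10} = 0 — sig = ⟨2 | 0⟩
  • {6,7}:  v_{6} + v_{7} = v_{1} — sig = ⟨2 | 1⟩
  • {3,5}:  v_{3} + v_{5} = v_{4} + v_{9} — sig = ⟨2 | 1 1⟩
  • {6,8}:  v_{6} + v_{8} = v_{9} + v_{10} — sig = ⟨2 | 1 1⟩
  • {1,8}:  v_{1} + v_{8} = v_{7} + v_{9} + v_{10} — sig = ⟨2 | 1 1 1⟩
  • {2,3}:  v_{2} + v_{3} = v_{4} + v_{7} + v_{8} — sig = ⟨2 | 1 1 1⟩
  • {2,6}:  v_{2} + v_{6} = v_{5} + v_{7} + v_{10} — sig = ⟨2 | 1 1 1⟩
  • {3,10}:  v_{3} + v_{10} = v_{7} + v_{8} + v_{9} — sig = ⟨2 | 1 1 1⟩
  • {4,6}:  v_{4} + v_{6} = v_{5} + v_{7} + v_{9} — sig = ⟨2 | 1 1 1⟩
  • {1,2}:  v_{1} + v_{2} = v_{5} + 2·v_{7} + v_{10} — sig = ⟨2 | 1 1 2⟩
  • {1,4}:  v_{1} + v_{4} = v_{5} + 2·v_{7} + v_{9} — sig = ⟨2 | 1 1 2⟩
  • {3,6}:  v_{3} + v_{6} = v_{7} + 2·v_{9} — sig = ⟨2 | 1 2⟩
  • {1,3}:  v_{1} + v_{3} = 2·v_{7} + 2·v_{9} — sig = ⟨2 | 2 2⟩
  • {5,7,8}:  v_{5} + v_{7} + v_{8} = 0 — sig = ⟨3 | 0⟩
  • {4,7,8,9}:  v_{4} + v_{7} + v_{8} + v_{9} = v_{3} — sig = ⟨4 | 1⟩
  • {5,7,9,10}:  v_{5} + v_{7} + v_{9} + v_{10} = v_{6} — sig = ⟨4 | 1⟩
  • {1,5,9,10}:  v_{1} + v_{5} + v_{9} + v_{10} = 2·v_{6} — sig = ⟨4 | 2⟩

Hence PRS(X_Σ) =
[⟨2 | 0⟩, ⟨2 | 0⟩, ⟨2 | 1⟩, ⟨2 | 1 1⟩, ⟨2 | 1 1⟩, ⟨2 | 1 1 1⟩, ⟨2 | 1 1 1⟩, ⟨2 | 1 1 1⟩, ⟨2 | 1 1 1⟩, ⟨2 | 1 1 1⟩, ⟨2 | 1 1 2⟩, ⟨2 | 1 1 2⟩, ⟨2 | 1 2⟩, ⟨2 | 2 2⟩, ⟨3 | 0⟩, ⟨4 | 1⟩, ⟨4 | 1⟩, ⟨4 | 2⟩]


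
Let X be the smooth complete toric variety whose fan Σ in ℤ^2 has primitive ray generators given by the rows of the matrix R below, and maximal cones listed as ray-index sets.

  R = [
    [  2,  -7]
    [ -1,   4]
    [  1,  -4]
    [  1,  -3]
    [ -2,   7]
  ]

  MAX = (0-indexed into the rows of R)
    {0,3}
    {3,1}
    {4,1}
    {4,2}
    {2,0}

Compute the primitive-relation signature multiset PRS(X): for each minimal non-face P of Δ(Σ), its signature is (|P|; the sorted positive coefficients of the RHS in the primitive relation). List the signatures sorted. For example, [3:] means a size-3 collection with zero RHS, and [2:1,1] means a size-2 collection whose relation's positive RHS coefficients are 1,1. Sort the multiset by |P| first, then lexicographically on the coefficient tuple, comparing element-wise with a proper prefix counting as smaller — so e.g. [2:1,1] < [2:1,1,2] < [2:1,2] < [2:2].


5 collections generate NE(X_Σ); each relation:

  {0,4}:  v_{0} + v_{4} = 0 — sig = [2:]
  {1,2}:  v_{1} + v_{2} = 0 — sig = [2:]
  {0,1}:  v_{0} + v_{1} = v_{3} — sig = [2:1]
  {2,3}:  v_{2} + v_{3} = v_{0} — sig = [2:1]
  {3,4}:  v_{3} + v_{4} = v_{1} — sig = [2:1]

Sorted signature multiset PRS(X):
    [2:]
    [2:]
    [2:1]
    [2:1]
    [2:1]


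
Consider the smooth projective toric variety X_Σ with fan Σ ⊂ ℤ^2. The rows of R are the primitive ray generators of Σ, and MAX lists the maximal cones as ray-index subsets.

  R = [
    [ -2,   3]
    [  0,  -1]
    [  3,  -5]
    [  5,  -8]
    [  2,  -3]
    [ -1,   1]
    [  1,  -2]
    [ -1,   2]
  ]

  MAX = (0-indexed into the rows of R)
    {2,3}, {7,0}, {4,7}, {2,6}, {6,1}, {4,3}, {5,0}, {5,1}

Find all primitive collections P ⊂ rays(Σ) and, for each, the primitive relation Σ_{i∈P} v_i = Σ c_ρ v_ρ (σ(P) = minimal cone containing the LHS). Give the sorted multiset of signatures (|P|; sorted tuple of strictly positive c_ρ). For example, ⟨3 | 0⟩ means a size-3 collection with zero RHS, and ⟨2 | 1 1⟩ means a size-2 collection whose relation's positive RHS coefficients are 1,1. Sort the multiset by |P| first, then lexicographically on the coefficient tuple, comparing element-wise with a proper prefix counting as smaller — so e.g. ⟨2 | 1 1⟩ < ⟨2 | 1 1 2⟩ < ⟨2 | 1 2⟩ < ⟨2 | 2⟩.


20 collections generate NE(X_Σ); each relation:

  P = {0,4}:  v_{0} + v_{4} = 0 ; sig = ⟨2 | 0⟩
  P = {6,7}:  v_{6} + v_{7} = 0 ; sig = ⟨2 | 0⟩
  P = {0,2}:  v_{0} + v_{2} = v_{6} ; sig = ⟨2 | 1⟩
  P = {0,3}:  v_{0} + v_{3} = v_{2} ; sig = ⟨2 | 1⟩
  P = {0,6}:  v_{0} + v_{6} = v_{5} ; sig = ⟨2 | 1⟩
  P = {1,7}:  v_{1} + v_{7} = v_{5} ; sig = ⟨2 | 1⟩
  P = {2,4}:  v_{2} + v_{4} = v_{3} ; sig = ⟨2 | 1⟩
  P = {2,7}:  v_{2} + v_{7} = v_{4} ; sig = ⟨2 | 1⟩
  P = {4,5}:  v_{4} + v_{5} = v_{6} ; sig = ⟨2 | 1⟩
  P = {4,6}:  v_{4} + v_{6} = v_{2} ; sig = ⟨2 | 1⟩
  P = {5,6}:  v_{5} + v_{6} = v_{1} ; sig = ⟨2 | 1⟩
  P = {5,7}:  v_{5} + v_{7} = v_{0} ; sig = ⟨2 | 1⟩
  P = {3,5}:  v_{3} + v_{5} = v_{2} + v_{6} ; sig = ⟨2 | 1 1⟩
  P = {1,3}:  v_{1} + v_{3} = v_{2} + 2·v_{6} ; sig = ⟨2 | 1 2⟩
  P = {0,1}:  v_{0} + v_{1} = 2·v_{5} ; sig = ⟨2 | 2⟩
  P = {1,4}:  v_{1} + v_{4} = 2·v_{6} ; sig = ⟨2 | 2⟩
  P = {2,5}:  v_{2} + v_{5} = 2·v_{6} ; sig = ⟨2 | 2⟩
  P = {3,6}:  v_{3} + v_{6} = 2·v_{2} ; sig = ⟨2 | 2⟩
  P = {3,7}:  v_{3} + v_{7} = 2·v_{4} ; sig = ⟨2 | 2⟩
  P = {1,2}:  v_{1} + v_{2} = 3·v_{6} ; sig = ⟨2 | 3⟩

Signatures (|P|; sorted positive RHS coefficients), sorted:
[⟨2 | 0⟩, ⟨2 | 0⟩, ⟨2 | 1⟩, ⟨2 | 1⟩, ⟨2 | 1⟩, ⟨2 | 1⟩, ⟨2 | 1⟩, ⟨2 | 1⟩, ⟨2 | 1⟩, ⟨2 | 1⟩, ⟨2 | 1⟩, ⟨2 | 1⟩, ⟨2 | 1 1⟩, ⟨2 | 1 2⟩, ⟨2 | 2⟩, ⟨2 | 2⟩, ⟨2 | 2⟩, ⟨2 | 2⟩, ⟨2 | 2⟩, ⟨2 | 3⟩]


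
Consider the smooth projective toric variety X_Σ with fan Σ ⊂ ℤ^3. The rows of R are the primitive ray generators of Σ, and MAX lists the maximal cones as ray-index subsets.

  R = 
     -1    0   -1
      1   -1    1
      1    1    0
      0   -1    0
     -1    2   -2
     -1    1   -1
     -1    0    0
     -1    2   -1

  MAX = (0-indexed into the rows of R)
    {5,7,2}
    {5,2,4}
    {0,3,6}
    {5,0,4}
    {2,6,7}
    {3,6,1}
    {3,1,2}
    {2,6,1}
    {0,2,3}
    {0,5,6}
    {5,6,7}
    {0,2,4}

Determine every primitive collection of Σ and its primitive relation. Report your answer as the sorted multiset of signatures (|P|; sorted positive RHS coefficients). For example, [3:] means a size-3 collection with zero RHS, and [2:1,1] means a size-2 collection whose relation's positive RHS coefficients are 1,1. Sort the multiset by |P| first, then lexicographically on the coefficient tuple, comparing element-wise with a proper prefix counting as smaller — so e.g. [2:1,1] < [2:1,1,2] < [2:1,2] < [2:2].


Δ(Σ) — 8 vertices, 14 min non-faces:

  • {1,5}:  v_{1} + v_{5} = 0  ⟹  sig = [2:]
  • {0,1}:  v_{0} + v_{1} = v_{3}  ⟹  sig = [2:1]
  • {3,5}:  v_{3} + v_{5} = v_{0}  ⟹  sig = [2:1]
  • {3,7}:  v_{3} + v_{7} = v_{5}  ⟹  sig = [2:1]
  • {1,4}:  v_{1} + v_{4} = v_{0} + v_{2}  ⟹  sig = [2:1,1]
  • {1,7}:  v_{1} + v_{7} = v_{2} + v_{6}  ⟹  sig = [2:1,1]
  • {3,4}:  v_{3} + v_{4} = 2·v_{0} + v_{2}  ⟹  sig = [2:1,2]
  • {4,7}:  v_{4} + v_{7} = v_{2} + 3·v_{5}  ⟹  sig = [2:1,3]
  • {0,7}:  v_{0} + v_{7} = 2·v_{5}  ⟹  sig = [2:2]
  • {4,6}:  v_{4} + v_{6} = 2·v_{5}  ⟹  sig = [2:2]
  • {2,3,6}:  v_{2} + v_{3} + v_{6} = 0  ⟹  sig = [3:]
  • {0,2,5}:  v_{0} + v_{2} + v_{5} = v_{4}  ⟹  sig = [3:1]
  • {0,2,6}:  v_{0} + v_{2} + v_{6} = v_{5}  ⟹  sig = [3:1]
  • {2,5,6}:  v_{2} + v_{5} + v_{6} = v_{7}  ⟹  sig = [3:1]

Hence PRS(X_Σ) =
{ [2:],  [2:1] ×3,  [2:1,1] ×2,  [2:1,2],  [2:1,3],  [2:2] ×2,  [3:],  [3:1] ×3 }


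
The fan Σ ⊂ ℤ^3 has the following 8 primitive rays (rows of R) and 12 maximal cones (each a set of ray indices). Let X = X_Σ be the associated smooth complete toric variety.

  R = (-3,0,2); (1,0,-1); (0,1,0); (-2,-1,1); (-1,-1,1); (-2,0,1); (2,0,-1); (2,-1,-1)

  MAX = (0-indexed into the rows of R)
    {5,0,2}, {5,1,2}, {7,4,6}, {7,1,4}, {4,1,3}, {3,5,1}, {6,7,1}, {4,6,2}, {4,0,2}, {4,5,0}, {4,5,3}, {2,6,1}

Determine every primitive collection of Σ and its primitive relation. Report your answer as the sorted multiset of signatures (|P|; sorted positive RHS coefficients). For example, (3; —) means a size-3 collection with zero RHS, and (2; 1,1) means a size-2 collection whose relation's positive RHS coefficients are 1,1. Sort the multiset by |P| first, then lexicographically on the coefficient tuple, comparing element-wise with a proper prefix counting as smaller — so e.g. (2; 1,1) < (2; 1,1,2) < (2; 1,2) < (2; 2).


Minimal non-faces — 14 found among 8 rays, 12 max cones:

  P = {5,6}:  v_{5} + v_{6} = 0 — sig = (2; —)
  P = {0,1}:  v_{0} + v_{1} = v_{5} — sig = (2; 1)
  P = {0,7}:  v_{0} + v_{7} = v_{4} — sig = (2; 1)
  P = {2,3}:  v_{2} + v_{3} = v_{5} — sig = (2; 1)
  P = {2,7}:  v_{2} + v_{7} = v_{6} — sig = (2; 1)
  P = {0,6}:  v_{0} + v_{6} = v_{2} + v_{4} — sig = (2; 1,1)
  P = {3,6}:  v_{3} + v_{6} = v_{1} + v_{4} — sig = (2; 1,1)
  P = {5,7}:  v_{5} + v_{7} = v_{1} + v_{4} — sig = (2; 1,1)
  P = {0,3}:  v_{0} + v_{3} = v_{4} + 2·v_{5} — sig = (2; 1,2)
  P = {3,7}:  v_{3} + v_{7} = 2·v_{1} + 2·v_{4} — sig = (2; 2,2)
  P = {1,2,4}:  v_{1} + v_{2} + v_{4} = 0 — sig = (3; —)
  P = {1,4,5}:  v_{1} + v_{4} + v_{5} = v_{3} — sig = (3; 1)
  P = {1,4,6}:  v_{1} + v_{4} + v_{6} = v_{7} — sig = (3; 1)
  P = {2,4,5}:  v_{2} + v_{4} + v_{5} = v_{0} — sig = (3; 1)

Sorted signature multiset PRS(X):
    |P|=2: 10 collections, coeffs (), (1), (1), (1), (1), (1,1), (1,1), (1,1), (1,2), (2,2)
    |P|=3: 4 collections, coeffs (), (1), (1), (1)


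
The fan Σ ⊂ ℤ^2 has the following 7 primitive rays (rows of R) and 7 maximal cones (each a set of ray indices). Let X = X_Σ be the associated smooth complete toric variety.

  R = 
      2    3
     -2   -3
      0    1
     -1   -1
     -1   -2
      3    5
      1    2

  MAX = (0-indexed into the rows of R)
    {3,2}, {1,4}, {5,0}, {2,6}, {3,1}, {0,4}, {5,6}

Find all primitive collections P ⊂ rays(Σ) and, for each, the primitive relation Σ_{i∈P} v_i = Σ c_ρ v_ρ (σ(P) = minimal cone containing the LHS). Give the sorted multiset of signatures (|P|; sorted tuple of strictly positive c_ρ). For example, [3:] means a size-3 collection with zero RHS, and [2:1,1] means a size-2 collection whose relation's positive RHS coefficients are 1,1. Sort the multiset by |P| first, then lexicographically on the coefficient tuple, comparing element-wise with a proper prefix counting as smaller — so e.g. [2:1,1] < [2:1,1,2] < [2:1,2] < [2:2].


|primitive collections| = 14. Relations:

  P = {0,1}:  v_{0} + v_{1} = 0 — sig = [2:]
  P = {4,6}:  v_{4} + v_{6} = 0 — sig = [2:]
  P = {0,3}:  v_{0} + v_{3} = v_{6} — sig = [2:1]
  P = {0,6}:  v_{0} + v_{6} = v_{5} — sig = [2:1]
  P = {1,5}:  v_{1} + v_{5} = v_{6} — sig = [2:1]
  P = {1,6}:  v_{1} + v_{6} = v_{3} — sig = [2:1]
  P = {2,4}:  v_{2} + v_{4} = v_{3} — sig = [2:1]
  P = {3,4}:  v_{3} + v_{4} = v_{1} — sig = [2:1]
  P = {3,6}:  v_{3} + v_{6} = v_{2} — sig = [2:1]
  P = {4,5}:  v_{4} + v_{5} = v_{0} — sig = [2:1]
  P = {0,2}:  v_{0} + v_{2} = 2·v_{6} — sig = [2:2]
  P = {1,2}:  v_{1} + v_{2} = 2·v_{3} — sig = [2:2]
  P = {3,5}:  v_{3} + v_{5} = 2·v_{6} — sig = [2:2]
  P = {2,5}:  v_{2} + v_{5} = 3·v_{6} — sig = [2:3]

Signatures (|P|; sorted positive RHS coefficients), sorted:
    |P|=2: 14 collections, coeffs (), (), (1), (1), (1), (1), (1), (1), (1), (1), (2), (2), (2), (3)


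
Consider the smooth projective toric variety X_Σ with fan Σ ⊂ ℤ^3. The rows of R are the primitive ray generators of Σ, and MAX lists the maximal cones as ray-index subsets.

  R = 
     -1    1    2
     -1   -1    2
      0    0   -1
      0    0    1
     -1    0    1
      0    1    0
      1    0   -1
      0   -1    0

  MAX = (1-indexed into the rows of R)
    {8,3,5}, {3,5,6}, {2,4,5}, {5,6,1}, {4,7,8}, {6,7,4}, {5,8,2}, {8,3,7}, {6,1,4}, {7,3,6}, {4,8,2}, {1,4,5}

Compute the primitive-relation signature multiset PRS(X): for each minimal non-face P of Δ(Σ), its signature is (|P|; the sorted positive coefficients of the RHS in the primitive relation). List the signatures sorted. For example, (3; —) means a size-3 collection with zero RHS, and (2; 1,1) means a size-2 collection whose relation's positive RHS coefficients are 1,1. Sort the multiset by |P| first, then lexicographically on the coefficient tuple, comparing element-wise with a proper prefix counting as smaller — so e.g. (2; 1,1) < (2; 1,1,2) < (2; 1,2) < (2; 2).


The 12 primitive collections of Σ (r=8, n=3):

  • {3,4}:  v_{3} + v_{4} = 0  ⟹  sig = (2; —)
  • {5,7}:  v_{5} + v_{7} = 0  ⟹  sig = (2; —)
  • {6,8}:  v_{6} + v_{8} = 0  ⟹  sig = (2; —)
  • {1,3}:  v_{1} + v_{3} = v_{5} + v_{6}  ⟹  sig = (2; 1,1)
  • {1,7}:  v_{1} + v_{7} = v_{4} + v_{6}  ⟹  sig = (2; 1,1)
  • {1,8}:  v_{1} + v_{8} = v_{4} + v_{5}  ⟹  sig = (2; 1,1)
  • {2,3}:  v_{2} + v_{3} = v_{5} + v_{8}  ⟹  sig = (2; 1,1)
  • {2,6}:  v_{2} + v_{6} = v_{4} + v_{5}  ⟹  sig = (2; 1,1)
  • {2,7}:  v_{2} + v_{7} = v_{4} + v_{8}  ⟹  sig = (2; 1,1)
  • {1,2}:  v_{1} + v_{2} = 2·v_{4} + 2·v_{5}  ⟹  sig = (2; 2,2)
  • {4,5,6}:  v_{4} + v_{5} + v_{6} = v_{1}  ⟹  sig = (3; 1)
  • {4,5,8}:  v_{4} + v_{5} + v_{8} = v_{2}  ⟹  sig = (3; 1)

so the primitive-relation signature multiset is
    (2; —)
    (2; —)
    (2; —)
    (2; 1,1)
    (2; 1,1)
    (2; 1,1)
    (2; 1,1)
    (2; 1,1)
    (2; 1,1)
    (2; 2,2)
    (3; 1)
    (3; 1)


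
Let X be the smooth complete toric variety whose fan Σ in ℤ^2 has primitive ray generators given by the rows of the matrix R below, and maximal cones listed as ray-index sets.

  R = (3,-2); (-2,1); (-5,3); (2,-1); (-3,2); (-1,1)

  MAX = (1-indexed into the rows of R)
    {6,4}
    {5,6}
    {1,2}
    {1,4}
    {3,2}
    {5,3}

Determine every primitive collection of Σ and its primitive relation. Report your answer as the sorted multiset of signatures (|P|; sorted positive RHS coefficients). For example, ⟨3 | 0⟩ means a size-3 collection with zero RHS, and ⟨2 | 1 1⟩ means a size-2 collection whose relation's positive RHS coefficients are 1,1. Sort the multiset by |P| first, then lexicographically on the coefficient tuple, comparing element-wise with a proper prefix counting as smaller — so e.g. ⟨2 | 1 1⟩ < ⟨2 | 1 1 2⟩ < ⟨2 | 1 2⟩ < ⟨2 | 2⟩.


Σ has 9 primitive collections:

  P = {1,5}:  v_{1} + v_{5} = 0  ⟹  sig = ⟨2 | 0⟩
  P = {2,4}:  v_{2} + v_{4} = 0  ⟹  sig = ⟨2 | 0⟩
  P = {1,3}:  v_{1} + v_{3} = v_{2}  ⟹  sig = ⟨2 | 1⟩
  P = {1,6}:  v_{1} + v_{6} = v_{4}  ⟹  sig = ⟨2 | 1⟩
  P = {2,5}:  v_{2} + v_{5} = v_{3}  ⟹  sig = ⟨2 | 1⟩
  P = {2,6}:  v_{2} + v_{6} = v_{5}  ⟹  sig = ⟨2 | 1⟩
  P = {3,4}:  v_{3} + v_{4} = v_{5}  ⟹  sig = ⟨2 | 1⟩
  P = {4,5}:  v_{4} + v_{5} = v_{6}  ⟹  sig = ⟨2 | 1⟩
  P = {3,6}:  v_{3} + v_{6} = 2·v_{5}  ⟹  sig = ⟨2 | 2⟩

Signatures (|P|; sorted positive RHS coefficients), sorted:
    ⟨2 | 0⟩
    ⟨2 | 0⟩
    ⟨2 | 1⟩
    ⟨2 | 1⟩
    ⟨2 | 1⟩
    ⟨2 | 1⟩
    ⟨2 | 1⟩
    ⟨2 | 1⟩
    ⟨2 | 2⟩


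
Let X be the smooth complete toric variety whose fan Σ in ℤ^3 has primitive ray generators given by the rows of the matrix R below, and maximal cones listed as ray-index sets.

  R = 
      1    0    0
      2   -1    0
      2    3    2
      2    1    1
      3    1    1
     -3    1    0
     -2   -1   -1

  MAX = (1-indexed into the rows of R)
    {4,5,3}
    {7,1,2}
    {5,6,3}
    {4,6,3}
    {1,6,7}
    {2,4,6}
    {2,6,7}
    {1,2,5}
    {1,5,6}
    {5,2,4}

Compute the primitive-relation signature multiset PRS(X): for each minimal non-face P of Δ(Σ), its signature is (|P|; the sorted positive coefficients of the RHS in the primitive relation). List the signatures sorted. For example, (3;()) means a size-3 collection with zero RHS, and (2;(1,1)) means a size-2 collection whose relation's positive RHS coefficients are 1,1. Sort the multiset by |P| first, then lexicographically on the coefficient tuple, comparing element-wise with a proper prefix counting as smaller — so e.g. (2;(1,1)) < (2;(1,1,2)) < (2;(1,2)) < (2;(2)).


9 minimal non-faces of Δ(Σ) (on 7 rays):

  {4,7}:  v_{4} + v_{7} = 0  ⇒ sig = (2;())
  {1,4}:  v_{1} + v_{4} = v_{5}  ⇒ sig = (2;(1))
  {5,7}:  v_{5} + v_{7} = v_{1}  ⇒ sig = (2;(1))
  {3,7}:  v_{3} + v_{7} = v_{5} + v_{6}  ⇒ sig = (2;(1,1))
  {1,3}:  v_{1} + v_{3} = 2·v_{5} + v_{6}  ⇒ sig = (2;(1,2))
  {2,3}:  v_{2} + v_{3} = 2·v_{4}  ⇒ sig = (2;(2))
  {1,2,6}:  v_{1} + v_{2} + v_{6} = 0  ⇒ sig = (3;())
  {2,5,6}:  v_{2} + v_{5} + v_{6} = v_{4}  ⇒ sig = (3;(1))
  {4,5,6}:  v_{4} + v_{5} + v_{6} = v_{3}  ⇒ sig = (3;(1))

so the primitive-relation signature multiset is
    |P|=2: 6 collections, coeffs (), (1), (1), (1,1), (1,2), (2)
    |P|=3: 3 collections, coeffs (), (1), (1)


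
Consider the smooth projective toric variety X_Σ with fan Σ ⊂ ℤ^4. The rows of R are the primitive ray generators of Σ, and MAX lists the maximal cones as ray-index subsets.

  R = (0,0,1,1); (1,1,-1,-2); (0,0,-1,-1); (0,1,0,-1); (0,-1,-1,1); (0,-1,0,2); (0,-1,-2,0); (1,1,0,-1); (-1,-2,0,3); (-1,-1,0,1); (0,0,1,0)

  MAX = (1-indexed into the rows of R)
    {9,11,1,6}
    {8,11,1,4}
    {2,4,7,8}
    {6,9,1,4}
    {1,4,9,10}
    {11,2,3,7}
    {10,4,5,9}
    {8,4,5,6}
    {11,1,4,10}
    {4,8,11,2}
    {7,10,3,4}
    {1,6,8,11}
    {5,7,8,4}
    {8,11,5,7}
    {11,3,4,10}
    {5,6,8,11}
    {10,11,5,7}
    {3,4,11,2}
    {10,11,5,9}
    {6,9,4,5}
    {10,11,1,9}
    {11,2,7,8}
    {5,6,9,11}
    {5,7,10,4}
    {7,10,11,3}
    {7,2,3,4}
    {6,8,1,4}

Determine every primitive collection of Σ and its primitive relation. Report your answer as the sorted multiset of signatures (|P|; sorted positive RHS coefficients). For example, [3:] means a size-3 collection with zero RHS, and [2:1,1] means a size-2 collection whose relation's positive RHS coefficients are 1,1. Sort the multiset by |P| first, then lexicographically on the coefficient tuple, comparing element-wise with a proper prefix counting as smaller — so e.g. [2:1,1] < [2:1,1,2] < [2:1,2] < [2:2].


Primitive collections (21):

  P={1,3}:  v_{1} + v_{3} = 0  so sig = [2:]
  P={8,10}:  v_{8} + v_{10} = 0  so sig = [2:]
  P={1,2}:  v_{1} + v_{2} = v_{8}  so sig = [2:1]
  P={1,5}:  v_{1} + v_{5} = v_{6}  so sig = [2:1]
  P={1,7}:  v_{1} + v_{7} = v_{5}  so sig = [2:1]
  P={2,9}:  v_{2} + v_{9} = v_{5}  so sig = [2:1]
  P={2,10}:  v_{2} + v_{10} = v_{3}  so sig = [2:1]
  P={3,5}:  v_{3} + v_{5} = v_{7}  so sig = [2:1]
  P={3,6}:  v_{3} + v_{6} = v_{5}  so sig = [2:1]
  P={3,8}:  v_{3} + v_{8} = v_{2}  so sig = [2:1]
  P={6,10}:  v_{6} + v_{10} = v_{9}  so sig = [2:1]
  P={8,9}:  v_{8} + v_{9} = v_{6}  so sig = [2:1]
  P={2,5}:  v_{2} + v_{5} = v_{7} + v_{8}  so sig = [2:1,1]
  P={2,6}:  v_{2} + v_{6} = v_{5} + v_{8}  so sig = [2:1,1]
  P={3,9}:  v_{3} + v_{9} = v_{5} + v_{10}  so sig = [2:1,1]
  P={7,9}:  v_{7} + v_{9} = 2·v_{5} + v_{10}  so sig = [2:1,2]
  P={6,7}:  v_{6} + v_{7} = 2·v_{5}  so sig = [2:2]
  P={4,5,11}:  v_{4} + v_{5} + v_{11} = 0  so sig = [3:]
  P={4,6,11}:  v_{4} + v_{6} + v_{11} = v_{1}  so sig = [3:1]
  P={4,7,11}:  v_{4} + v_{7} + v_{11} = v_{3}  so sig = [3:1]
  P={4,9,11}:  v_{4} + v_{9} + v_{11} = v_{1} + v_{10}  so sig = [3:1,1]

Signatures (|P|; sorted positive RHS coefficients), sorted:
{ [2:] ×2,  [2:1] ×10,  [2:1,1] ×3,  [2:1,2],  [2:2],  [3:],  [3:1] ×2,  [3:1,1] }


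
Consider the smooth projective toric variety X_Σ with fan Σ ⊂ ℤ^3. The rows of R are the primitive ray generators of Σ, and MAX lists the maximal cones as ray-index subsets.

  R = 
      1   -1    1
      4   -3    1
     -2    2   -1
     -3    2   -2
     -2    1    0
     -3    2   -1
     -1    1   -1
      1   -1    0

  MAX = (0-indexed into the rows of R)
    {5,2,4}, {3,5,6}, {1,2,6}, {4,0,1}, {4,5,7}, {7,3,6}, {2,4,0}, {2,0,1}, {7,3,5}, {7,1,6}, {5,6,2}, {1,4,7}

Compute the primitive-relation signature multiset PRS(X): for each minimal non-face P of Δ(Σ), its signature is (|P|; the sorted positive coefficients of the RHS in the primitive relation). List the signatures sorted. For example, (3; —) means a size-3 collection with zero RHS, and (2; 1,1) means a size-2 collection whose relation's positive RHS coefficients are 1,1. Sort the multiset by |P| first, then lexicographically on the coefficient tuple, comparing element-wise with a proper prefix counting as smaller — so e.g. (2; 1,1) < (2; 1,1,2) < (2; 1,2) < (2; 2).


Minimal non-faces — 12 found among 8 rays, 12 max cones:

  {0,6}:  v_{0} + v_{6} = 0  →  sig = (2; —)
  {0,5}:  v_{0} + v_{5} = v_{4}  →  sig = (2; 1)
  {1,5}:  v_{1} + v_{5} = v_{7}  →  sig = (2; 1)
  {2,7}:  v_{2} + v_{7} = v_{6}  →  sig = (2; 1)
  {4,6}:  v_{4} + v_{6} = v_{5}  →  sig = (2; 1)
  {0,3}:  v_{0} + v_{3} = v_{5} + v_{7}  →  sig = (2; 1,1)
  {0,7}:  v_{0} + v_{7} = v_{1} + v_{4}  →  sig = (2; 1,1)
  {1,3}:  v_{1} + v_{3} = v_{6} + 2·v_{7}  →  sig = (2; 1,2)
  {2,3}:  v_{2} + v_{3} = v_{5} + 2·v_{6}  →  sig = (2; 1,2)
  {3,4}:  v_{3} + v_{4} = 2·v_{5} + v_{7}  →  sig = (2; 1,2)
  {1,2,4}:  v_{1} + v_{2} + v_{4} = 0  →  sig = (3; —)
  {5,6,7}:  v_{5} + v_{6} + v_{7} = v_{3}  →  sig = (3; 1)

Signatures (|P|; sorted positive RHS coefficients), sorted:
{ (2; —),  (2; 1) ×4,  (2; 1,1) ×2,  (2; 1,2) ×3,  (3; —),  (3; 1) }


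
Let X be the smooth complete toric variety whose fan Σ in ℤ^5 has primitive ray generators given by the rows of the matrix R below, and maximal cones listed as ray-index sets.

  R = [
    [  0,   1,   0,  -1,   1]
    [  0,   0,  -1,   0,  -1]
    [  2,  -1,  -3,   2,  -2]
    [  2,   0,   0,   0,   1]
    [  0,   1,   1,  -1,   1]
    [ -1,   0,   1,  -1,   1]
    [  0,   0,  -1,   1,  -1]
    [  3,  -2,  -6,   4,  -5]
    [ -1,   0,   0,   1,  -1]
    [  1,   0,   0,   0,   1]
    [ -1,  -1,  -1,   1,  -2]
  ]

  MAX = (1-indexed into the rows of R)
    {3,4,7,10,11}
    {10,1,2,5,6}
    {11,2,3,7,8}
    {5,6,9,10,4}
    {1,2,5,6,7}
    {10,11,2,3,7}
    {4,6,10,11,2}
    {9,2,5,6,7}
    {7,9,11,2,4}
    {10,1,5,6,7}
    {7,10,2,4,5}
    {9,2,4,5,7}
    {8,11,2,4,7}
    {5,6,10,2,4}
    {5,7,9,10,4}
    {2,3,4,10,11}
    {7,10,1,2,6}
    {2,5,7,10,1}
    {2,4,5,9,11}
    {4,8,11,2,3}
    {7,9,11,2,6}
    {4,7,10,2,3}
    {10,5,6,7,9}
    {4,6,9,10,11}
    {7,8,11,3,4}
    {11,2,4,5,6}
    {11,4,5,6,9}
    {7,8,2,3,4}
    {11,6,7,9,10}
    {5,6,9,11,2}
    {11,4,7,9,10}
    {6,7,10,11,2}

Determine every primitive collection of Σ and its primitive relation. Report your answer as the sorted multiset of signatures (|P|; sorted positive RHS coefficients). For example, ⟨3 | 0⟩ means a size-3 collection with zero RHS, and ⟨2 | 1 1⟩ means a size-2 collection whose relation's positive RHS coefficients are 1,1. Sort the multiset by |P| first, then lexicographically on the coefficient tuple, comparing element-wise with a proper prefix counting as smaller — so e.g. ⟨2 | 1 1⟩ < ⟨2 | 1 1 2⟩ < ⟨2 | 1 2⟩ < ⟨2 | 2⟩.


20 minimal non-faces of Δ(Σ) (on 11 rays):

  {1,11}:  v_{1} + v_{11} = v_{2} + v_{6} + v_{7} — sig = ⟨2 | 1 1 1⟩
  {3,5}:  v_{3} + v_{5} = v_{2} + v_{4} + v_{7} — sig = ⟨2 | 1 1 1⟩
  {6,8}:  v_{6} + v_{8} = v_{2} + v_{3} + v_{10} + v_{11} — sig = ⟨2 | 1 1 1 1⟩
  {1,8}:  v_{1} + v_{8} = 2·v_{2} + v_{3} + v_{7} + v_{10} — sig = ⟨2 | 1 1 1 2⟩
  {1,4}:  v_{1} + v_{4} = v_{2} + v_{5} + 2·v_{10} — sig = ⟨2 | 1 1 2⟩
  {1,9}:  v_{1} + v_{9} = v_{5} + v_{6} + 2·v_{7} — sig = ⟨2 | 1 1 2⟩
  {3,6}:  v_{3} + v_{6} = v_{2} + 2·v_{10} + v_{11} — sig = ⟨2 | 1 1 2⟩
  {3,9}:  v_{3} + v_{9} = v_{4} + 2·v_{7} + v_{11} — sig = ⟨2 | 1 1 2⟩
  {1,3}:  v_{1} + v_{3} = 2·v_{2} + v_{7} + 2·v_{10} — sig = ⟨2 | 1 2 2⟩
  {5,8}:  v_{5} + v_{8} = 2·v_{2} + 2·v_{4} + 2·v_{7} + v_{11} — sig = ⟨2 | 1 2 2 2⟩
  {8,9}:  v_{8} + v_{9} = v_{2} + 2·v_{4} + 3·v_{7} + 2·v_{11} — sig = ⟨2 | 1 2 2 3⟩
  {8,10}:  v_{8} + v_{10} = 2·v_{3} — sig = ⟨2 | 2⟩
  {5,10,11}:  v_{5} + v_{10} + v_{11} = 0 — sig = ⟨3 | 0⟩
  {2,9,10}:  v_{2} + v_{9} + v_{10} = v_{7} — sig = ⟨3 | 1⟩
  {4,6,7}:  v_{4} + v_{6} + v_{7} = v_{10} — sig = ⟨3 | 1⟩
  {5,7,11}:  v_{5} + v_{7} + v_{11} = v_{2} + v_{9} — sig = ⟨3 | 1 1⟩
  {2,4,6,9}:  v_{2} + v_{4} + v_{6} + v_{9} = 0 — sig = ⟨4 | 0⟩
  {2,3,4,7,11}:  v_{2} + v_{3} + v_{4} + v_{7} + v_{11} = v_{8} — sig = ⟨5 | 1⟩
  {2,4,7,10,11}:  v_{2} + v_{4} + v_{7} + v_{10} + v_{11} = v_{3} — sig = ⟨5 | 1⟩
  {2,5,6,7,10}:  v_{2} + v_{5} + v_{6} + v_{7} + v_{10} = v_{1} — sig = ⟨5 | 1⟩

Hence PRS(X_Σ) =
    ⟨2 | 1 1 1⟩
    ⟨2 | 1 1 1⟩
    ⟨2 | 1 1 1 1⟩
    ⟨2 | 1 1 1 2⟩
    ⟨2 | 1 1 2⟩
    ⟨2 | 1 1 2⟩
    ⟨2 | 1 1 2⟩
    ⟨2 | 1 1 2⟩
    ⟨2 | 1 2 2⟩
    ⟨2 | 1 2 2 2⟩
    ⟨2 | 1 2 2 3⟩
    ⟨2 | 2⟩
    ⟨3 | 0⟩
    ⟨3 | 1⟩
    ⟨3 | 1⟩
    ⟨3 | 1 1⟩
    ⟨4 | 0⟩
    ⟨5 | 1⟩
    ⟨5 | 1⟩
    ⟨5 | 1⟩
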